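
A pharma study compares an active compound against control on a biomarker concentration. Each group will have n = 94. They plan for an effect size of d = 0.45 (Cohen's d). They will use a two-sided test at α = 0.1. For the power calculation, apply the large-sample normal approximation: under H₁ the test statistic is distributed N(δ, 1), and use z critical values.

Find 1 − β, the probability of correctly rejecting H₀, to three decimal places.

Power ≈ 0.925

Noncentrality parameter: δ = d·√(n/2) = 0.45 × √(94/2) = 3.0850
Critical value for a two-sided test at α = 0.1: z_{α/2} = 1.645.
Power = Φ(δ − 1.645) + Φ(−δ − 1.645) = Φ(1.440) + Φ(-4.730) = 0.9251 + 0.0000 = 0.9251.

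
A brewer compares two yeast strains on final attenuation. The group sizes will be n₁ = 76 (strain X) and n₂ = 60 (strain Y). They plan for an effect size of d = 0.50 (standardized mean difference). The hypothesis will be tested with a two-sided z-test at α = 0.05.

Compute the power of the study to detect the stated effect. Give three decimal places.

Noncentrality parameter: δ = d / √(1/n₁ + 1/n₂) = 0.50 / √(1/76 + 1/60) = 2.8952
Two-sided α = 0.05 → critical value z_{0.025} = 1.960.
Power = Φ(δ − 1.960) + Φ(−δ − 1.960) = Φ(0.935) + Φ(-4.855) = 0.8252 + 0.0000 = 0.8252.

Power ≈ 0.825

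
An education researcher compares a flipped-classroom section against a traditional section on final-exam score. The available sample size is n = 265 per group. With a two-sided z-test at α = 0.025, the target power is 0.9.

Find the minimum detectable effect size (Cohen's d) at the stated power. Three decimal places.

Required noncentrality: δ = z_{0.0125} + z_{0.10} = 2.241 + 1.282 = 3.523.
(The second rejection-region term Φ(−δ − z_{α/2}) is negligible and dropped.)
δ = d·√(n/2) ⇒ d = δ/√(n/2) = 3.523/√(265/2) = 0.3061.

d ≈ 0.306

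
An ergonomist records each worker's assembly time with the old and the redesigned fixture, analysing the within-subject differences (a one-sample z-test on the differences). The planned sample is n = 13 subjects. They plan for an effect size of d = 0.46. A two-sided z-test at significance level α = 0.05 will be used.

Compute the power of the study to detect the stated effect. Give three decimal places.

Noncentrality parameter: δ = d·√n = 0.46 × √13 = 1.6586
Two-sided α = 0.05 → critical value z_{0.025} = 1.960.
Power = Φ(δ − 1.960) + Φ(−δ − 1.960) = Φ(-0.301) + Φ(-3.619) = 0.3816 + 0.0001 = 0.3817.

Power ≈ 0.382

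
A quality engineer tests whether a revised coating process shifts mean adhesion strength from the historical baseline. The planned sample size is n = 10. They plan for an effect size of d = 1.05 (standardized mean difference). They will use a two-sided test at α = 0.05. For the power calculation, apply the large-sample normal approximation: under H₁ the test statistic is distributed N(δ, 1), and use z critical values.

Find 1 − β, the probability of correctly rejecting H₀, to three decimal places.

Power ≈ 0.913

Noncentrality parameter: δ = d·√n = 1.05 × √10 = 3.3204
Critical value for a two-sided test at α = 0.05: z_{α/2} = 1.960.
Power = Φ(δ − 1.960) + Φ(−δ − 1.960) = Φ(1.360) + Φ(-5.280) = 0.9132 + 0.0000 = 0.9132.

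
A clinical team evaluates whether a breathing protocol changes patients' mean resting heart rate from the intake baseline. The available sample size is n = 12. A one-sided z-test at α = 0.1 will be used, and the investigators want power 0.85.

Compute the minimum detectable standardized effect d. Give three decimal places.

d ≈ 0.669

Required noncentrality: δ = z_{0.1} + z_{0.15} = 1.282 + 1.036 = 2.318.
δ = d·√n ⇒ d = δ/√n = 2.318/√12 = 0.6691.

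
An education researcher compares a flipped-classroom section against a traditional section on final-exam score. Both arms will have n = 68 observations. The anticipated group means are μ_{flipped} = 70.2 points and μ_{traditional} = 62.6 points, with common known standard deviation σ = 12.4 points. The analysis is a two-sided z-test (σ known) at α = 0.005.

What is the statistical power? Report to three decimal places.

Standardized effect: d = |μ_{flipped} − μ_{traditional}| / σ = |70.2 − 62.6| / 12.4 = 0.6129
Noncentrality parameter: δ = d·√(n/2) = 0.6129 × √(68/2) = 3.5738
Critical value for a two-sided test at α = 0.005: z_{α/2} = 2.807.
Power = Φ(δ − 2.807) + Φ(−δ − 2.807) = Φ(0.767) + Φ(-6.381) = 0.7784 + 0.0000 = 0.7784.

Power ≈ 0.778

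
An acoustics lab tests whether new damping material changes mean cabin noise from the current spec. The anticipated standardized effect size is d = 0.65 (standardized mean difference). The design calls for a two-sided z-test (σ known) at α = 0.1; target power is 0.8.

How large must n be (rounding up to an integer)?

n = 15

Set Φ(δ − 1.645) = 0.8; then δ − 1.645 = Φ⁻¹(0.8) = 0.842, giving δ = 2.486.
(For δ > 0 the lower-tail rejection region contributes negligibly to power, so the one-term inversion is standard.)
δ = d·√n ⇒ n = (δ/d)² = (2.486 / 0.65)² = 14.63.
Round up to the next whole unit.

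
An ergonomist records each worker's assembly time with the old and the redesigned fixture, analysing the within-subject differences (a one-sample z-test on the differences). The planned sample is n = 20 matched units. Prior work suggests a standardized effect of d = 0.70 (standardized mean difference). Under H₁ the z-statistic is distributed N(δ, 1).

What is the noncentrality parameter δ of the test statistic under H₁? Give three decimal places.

δ ≈ 3.130

The noncentrality parameter scales effect size by the design's sample-size factor: δ = d·√n = 0.70 × √20 = 3.1305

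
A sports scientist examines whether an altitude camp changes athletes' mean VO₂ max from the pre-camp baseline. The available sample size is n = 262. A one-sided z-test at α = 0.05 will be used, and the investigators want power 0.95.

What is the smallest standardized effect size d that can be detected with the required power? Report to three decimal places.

Required noncentrality: δ = z_{0.05} + z_{0.05} = 1.645 + 1.645 = 3.290.
δ = d·√n ⇒ d = δ/√n = 3.290/√262 = 0.2032.

d ≈ 0.203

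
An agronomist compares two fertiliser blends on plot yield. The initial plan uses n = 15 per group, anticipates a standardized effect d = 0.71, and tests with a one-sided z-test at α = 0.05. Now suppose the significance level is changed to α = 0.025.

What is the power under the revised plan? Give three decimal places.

Power ≈ 0.494

δ = d·√(n/2) = 0.71 × √(15/2) = 1.9444 (unchanged). New critical value: z_{0.025} = 1.960.
Revised power = Φ(δ − 1.960) = Φ(-0.016) = 0.4938.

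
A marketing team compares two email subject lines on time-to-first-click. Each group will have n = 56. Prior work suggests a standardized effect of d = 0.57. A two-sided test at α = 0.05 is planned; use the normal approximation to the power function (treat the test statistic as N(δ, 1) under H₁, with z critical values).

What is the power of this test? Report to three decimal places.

Power ≈ 0.855

Noncentrality parameter: δ = d·√(n/2) = 0.57 × √(56/2) = 3.0162
Two-sided α = 0.05 → critical value z_{0.025} = 1.960.
Power = Φ(δ − 1.960) + Φ(−δ − 1.960) = Φ(1.056) + Φ(-4.976) = 0.8546 + 0.0000 = 0.8546.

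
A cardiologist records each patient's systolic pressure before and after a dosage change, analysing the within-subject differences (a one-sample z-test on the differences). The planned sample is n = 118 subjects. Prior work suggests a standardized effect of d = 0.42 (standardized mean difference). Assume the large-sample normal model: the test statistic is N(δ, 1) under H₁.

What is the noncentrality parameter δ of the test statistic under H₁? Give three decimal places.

δ ≈ 4.562

The noncentrality parameter scales effect size by the design's sample-size factor: δ = d·√n = 0.42 × √118 = 4.5624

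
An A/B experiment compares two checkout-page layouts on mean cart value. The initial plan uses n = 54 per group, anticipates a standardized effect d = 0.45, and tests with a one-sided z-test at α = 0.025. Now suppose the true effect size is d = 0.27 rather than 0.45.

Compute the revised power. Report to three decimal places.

With d = 0.27: δ = d·√(n/2) = 0.27 × √(54/2) = 1.4030. Critical value z_{0.025} = 1.960.
Revised power = Φ(δ − 1.960) = Φ(-0.557) = 0.2888.

Power ≈ 0.289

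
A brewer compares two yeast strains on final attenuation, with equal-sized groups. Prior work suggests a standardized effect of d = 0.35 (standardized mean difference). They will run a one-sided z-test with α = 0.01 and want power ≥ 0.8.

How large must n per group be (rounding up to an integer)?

For power 0.8 need Φ(δ − z_{0.01}) = 0.8, so δ = z_{0.01} + z_{0.20} = 2.326 + 0.842 = 3.168.
δ = d·√(n/2) ⇒ n = 2(δ/d)² = 2 × (3.168 / 0.35)² = 163.85.
Rounding up, n = 164 per group.

n = 164 per group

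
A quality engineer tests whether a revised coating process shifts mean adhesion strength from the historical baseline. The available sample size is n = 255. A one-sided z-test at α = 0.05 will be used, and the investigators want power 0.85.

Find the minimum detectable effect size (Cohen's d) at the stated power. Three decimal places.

Required noncentrality: δ = z_{0.05} + z_{0.15} = 1.645 + 1.036 = 2.681.
δ = d·√n ⇒ d = δ/√n = 2.681/√255 = 0.1679.

d ≈ 0.168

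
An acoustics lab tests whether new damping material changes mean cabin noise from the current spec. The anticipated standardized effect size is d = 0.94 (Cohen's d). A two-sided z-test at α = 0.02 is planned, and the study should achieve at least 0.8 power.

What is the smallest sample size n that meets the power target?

For power 0.8 need Φ(δ − z_{0.01}) = 0.8, so δ = z_{0.01} + z_{0.20} = 2.326 + 0.842 = 3.168.
(Ignoring the negligible lower-tail rejection probability gives the usual closed-form inversion.)
δ = d·√n ⇒ n = (δ/d)² = (3.168 / 0.94)² = 11.36.
Round up to the next whole unit.

n = 12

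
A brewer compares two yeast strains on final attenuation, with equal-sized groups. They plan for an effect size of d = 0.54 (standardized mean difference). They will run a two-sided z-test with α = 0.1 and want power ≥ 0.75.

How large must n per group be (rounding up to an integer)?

Set Φ(δ − 1.645) = 0.75; then δ − 1.645 = Φ⁻¹(0.75) = 0.674, giving δ = 2.319.
(For δ > 0 the lower-tail rejection region contributes negligibly to power, so the one-term inversion is standard.)
δ = d·√(n/2) ⇒ n = 2(δ/d)² = 2 × (2.319 / 0.54)² = 36.90.
Rounding up, n = 37 per group.

n = 37 per group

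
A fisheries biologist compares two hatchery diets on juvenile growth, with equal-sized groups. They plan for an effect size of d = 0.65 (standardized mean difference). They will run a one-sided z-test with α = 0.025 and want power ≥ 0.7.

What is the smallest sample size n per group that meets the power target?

n = 30 per group

Set Φ(δ − 1.960) = 0.7; then δ − 1.960 = Φ⁻¹(0.7) = 0.524, giving δ = 2.484.
δ = d·√(n/2) ⇒ n = 2(δ/d)² = 2 × (2.484 / 0.65)² = 29.22.
Rounding up, n = 30 per group.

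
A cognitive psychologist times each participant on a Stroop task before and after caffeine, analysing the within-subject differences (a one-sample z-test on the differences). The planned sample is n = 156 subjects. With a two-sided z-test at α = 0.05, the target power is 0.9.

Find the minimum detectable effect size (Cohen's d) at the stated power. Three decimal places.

d ≈ 0.260

Need Φ(δ − 1.960) = 0.9, so δ = 1.960 + 1.282 = 3.242.
(The second rejection-region term Φ(−δ − z_{α/2}) is negligible and dropped.)
δ = d·√n ⇒ d = δ/√n = 3.242/√156 = 0.2595.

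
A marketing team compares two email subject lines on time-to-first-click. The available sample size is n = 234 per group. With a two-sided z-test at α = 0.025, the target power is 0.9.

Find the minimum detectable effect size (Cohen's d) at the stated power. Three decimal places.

d ≈ 0.326

Need Φ(δ − 2.241) = 0.9, so δ = 2.241 + 1.282 = 3.523.
(Lower-tail contribution to power is negligible for δ > 0.)
δ = d·√(n/2) ⇒ d = δ/√(n/2) = 3.523/√(234/2) = 0.3257.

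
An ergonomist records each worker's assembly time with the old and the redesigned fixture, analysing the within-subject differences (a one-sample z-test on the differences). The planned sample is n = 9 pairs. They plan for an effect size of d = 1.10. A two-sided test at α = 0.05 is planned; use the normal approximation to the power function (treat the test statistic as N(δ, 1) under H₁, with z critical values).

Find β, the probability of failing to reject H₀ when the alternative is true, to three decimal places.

Noncentrality parameter: δ = d·√n = 1.10 × √9 = 3.3000
Critical value for a two-sided test at α = 0.05: z_{α/2} = 1.960.
Power = Φ(δ − 1.960) + Φ(−δ − 1.960) = Φ(1.340) + Φ(-5.260) = 0.9099 + 0.0000 = 0.9099.
Type II error: β = 1 − power = 1 − 0.9099 = 0.0901.

β ≈ 0.090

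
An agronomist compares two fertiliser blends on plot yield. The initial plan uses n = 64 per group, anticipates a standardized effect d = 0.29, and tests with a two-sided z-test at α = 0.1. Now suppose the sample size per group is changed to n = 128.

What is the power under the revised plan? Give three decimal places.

Power ≈ 0.750

With n = 128 per group: δ = d·√(n/2) = 0.29 × √(128/2) = 2.3200. Critical value z_{0.05} = 1.645.
Revised power = Φ(δ − 1.645) + Φ(−δ − 1.645) = Φ(0.675) + Φ(-3.965) = 0.7502 + 0.0000 = 0.7502.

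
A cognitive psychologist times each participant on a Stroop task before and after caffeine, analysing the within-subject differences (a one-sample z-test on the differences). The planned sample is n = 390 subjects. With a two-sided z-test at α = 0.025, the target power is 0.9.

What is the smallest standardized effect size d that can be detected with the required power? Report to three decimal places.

Required noncentrality: δ = z_{0.0125} + z_{0.10} = 2.241 + 1.282 = 3.523.
(The second rejection-region term Φ(−δ − z_{α/2}) is negligible and dropped.)
δ = d·√n ⇒ d = δ/√n = 3.523/√390 = 0.1784.

d ≈ 0.178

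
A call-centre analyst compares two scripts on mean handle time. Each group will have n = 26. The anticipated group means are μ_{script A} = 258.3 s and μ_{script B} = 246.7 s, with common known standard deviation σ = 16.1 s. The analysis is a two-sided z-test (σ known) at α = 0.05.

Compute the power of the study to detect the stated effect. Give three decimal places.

Power ≈ 0.738

Standardized effect: d = |μ_{script A} − μ_{script B}| / σ = |258.3 − 246.7| / 16.1 = 0.7205
Noncentrality parameter: δ = d·√(n/2) = 0.7205 × √(26/2) = 2.5978
Two-sided α = 0.05 → critical value z_{0.025} = 1.960.
Power = Φ(δ − 1.960) + Φ(−δ − 1.960) = Φ(0.638) + Φ(-4.558) = 0.7382 + 0.0000 = 0.7382.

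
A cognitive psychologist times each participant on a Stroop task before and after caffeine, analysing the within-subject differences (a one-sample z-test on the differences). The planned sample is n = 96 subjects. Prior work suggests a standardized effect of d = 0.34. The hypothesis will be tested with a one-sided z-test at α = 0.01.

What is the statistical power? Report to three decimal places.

Power ≈ 0.843

Noncentrality parameter: δ = d·√n = 0.34 × √96 = 3.3313
Critical value for a one-sided test at α = 0.01: z_α = 2.326.
Power = P(Z > 2.326 − δ) = Φ(1.005) = 0.8425.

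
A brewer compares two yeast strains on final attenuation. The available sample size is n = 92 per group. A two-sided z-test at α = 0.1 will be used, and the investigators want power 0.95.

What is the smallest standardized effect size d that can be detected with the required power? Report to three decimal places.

d ≈ 0.485

Required noncentrality: δ = z_{0.05} + z_{0.05} = 1.645 + 1.645 = 3.290.
(Lower-tail contribution to power is negligible for δ > 0.)
δ = d·√(n/2) ⇒ d = δ/√(n/2) = 3.290/√(92/2) = 0.4850.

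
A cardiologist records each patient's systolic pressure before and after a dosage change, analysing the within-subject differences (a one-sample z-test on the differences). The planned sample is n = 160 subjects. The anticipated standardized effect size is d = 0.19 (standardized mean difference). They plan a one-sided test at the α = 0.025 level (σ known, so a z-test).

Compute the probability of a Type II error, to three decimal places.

Noncentrality parameter: δ = d·√n = 0.19 × √160 = 2.4033
One-sided α = 0.025 → critical value z_{0.025} = 1.960.
Power = P(Z > 1.960 − δ) = Φ(0.443) = 0.6712.
Type II error: β = 1 − power = 1 − 0.6712 = 0.3288.

β ≈ 0.329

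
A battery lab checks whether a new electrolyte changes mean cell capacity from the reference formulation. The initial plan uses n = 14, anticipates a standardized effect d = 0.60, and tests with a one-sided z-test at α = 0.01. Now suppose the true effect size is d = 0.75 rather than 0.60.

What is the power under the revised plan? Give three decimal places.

Power ≈ 0.684

With d = 0.75: δ = d·√n = 0.75 × √14 = 2.8062. Critical value z_{0.01} = 2.326.
Revised power = P(Z > 2.326 − δ) = Φ(0.480) = 0.6843.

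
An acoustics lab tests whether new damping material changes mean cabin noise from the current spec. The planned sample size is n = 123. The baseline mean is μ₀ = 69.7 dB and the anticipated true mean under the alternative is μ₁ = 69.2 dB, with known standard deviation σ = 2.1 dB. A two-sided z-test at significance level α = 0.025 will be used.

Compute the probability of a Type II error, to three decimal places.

β ≈ 0.345

Standardized effect: d = |μ₁ − μ₀| / σ = |69.2 − 69.7| / 2.1 = 0.2381
Noncentrality parameter: δ = d·√n = 0.2381 × √123 = 2.6406
Critical value for a two-sided test at α = 0.025: z_{α/2} = 2.241.
Power = Φ(δ − 2.241) + Φ(−δ − 2.241) = Φ(0.399) + Φ(-4.882) = 0.6551 + 0.0000 = 0.6551.
Type II error: β = 1 − power = 1 − 0.6551 = 0.3449.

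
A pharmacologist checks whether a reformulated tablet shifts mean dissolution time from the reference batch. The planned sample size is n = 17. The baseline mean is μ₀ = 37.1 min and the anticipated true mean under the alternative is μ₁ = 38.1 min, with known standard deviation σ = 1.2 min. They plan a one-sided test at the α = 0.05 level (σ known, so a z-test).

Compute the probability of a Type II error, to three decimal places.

Standardized effect: d = |μ₁ − μ₀| / σ = |38.1 − 37.1| / 1.2 = 0.8333
Noncentrality parameter: δ = d·√n = 0.8333 × √17 = 3.4359
One-sided α = 0.05 → critical value z_{0.05} = 1.645.
Power = Φ(δ − 1.645) = Φ(1.791) = 0.9634.
Type II error: β = 1 − power = 1 − 0.9634 = 0.0366.

β ≈ 0.037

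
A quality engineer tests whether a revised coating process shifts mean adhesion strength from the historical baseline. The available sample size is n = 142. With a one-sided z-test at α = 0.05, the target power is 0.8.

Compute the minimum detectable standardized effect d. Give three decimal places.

d ≈ 0.209

Need Φ(δ − 1.645) = 0.8, so δ = 1.645 + 0.842 = 2.486.
δ = d·√n ⇒ d = δ/√n = 2.486/√142 = 0.2087.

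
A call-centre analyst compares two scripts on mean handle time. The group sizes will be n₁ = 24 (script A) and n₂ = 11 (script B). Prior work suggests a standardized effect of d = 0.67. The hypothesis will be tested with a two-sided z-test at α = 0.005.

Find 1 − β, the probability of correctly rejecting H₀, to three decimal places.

Noncentrality parameter: δ = d / √(1/n₁ + 1/n₂) = 0.67 / √(1/24 + 1/11) = 1.8401
Two-sided α = 0.005 → critical value z_{0.0025} = 2.807.
Power = Φ(δ − 2.807) + Φ(−δ − 2.807) = Φ(-0.967) + Φ(-4.647) = 0.1668 + 0.0000 = 0.1668.

Power ≈ 0.167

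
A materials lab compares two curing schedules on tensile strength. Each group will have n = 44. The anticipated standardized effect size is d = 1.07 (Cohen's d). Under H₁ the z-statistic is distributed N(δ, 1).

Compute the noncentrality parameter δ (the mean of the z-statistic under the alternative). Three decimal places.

δ ≈ 5.019

δ = d·√(n/2) = 1.07 × √(44/2) = 5.0187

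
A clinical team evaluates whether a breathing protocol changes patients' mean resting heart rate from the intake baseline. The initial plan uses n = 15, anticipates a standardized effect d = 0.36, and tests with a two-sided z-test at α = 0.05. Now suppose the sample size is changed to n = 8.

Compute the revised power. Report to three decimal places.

With n = 8: δ = d·√n = 0.36 × √8 = 1.0182. Critical value z_{0.025} = 1.960.
Revised power = Φ(δ − 1.960) + Φ(−δ − 1.960) = Φ(-0.942) + Φ(-2.978) = 0.1732 + 0.0014 = 0.1746.

Power ≈ 0.175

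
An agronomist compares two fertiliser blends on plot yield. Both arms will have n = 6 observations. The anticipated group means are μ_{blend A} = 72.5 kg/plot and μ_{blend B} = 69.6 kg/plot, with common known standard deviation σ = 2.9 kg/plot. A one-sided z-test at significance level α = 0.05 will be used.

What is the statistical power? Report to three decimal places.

Power ≈ 0.535

Standardized effect: d = |μ_{blend A} − μ_{blend B}| / σ = |72.5 − 69.6| / 2.9 = 1.0000
Noncentrality parameter: δ = d·√(n/2) = 1.0000 × √(6/2) = 1.7321
One-sided α = 0.05 → critical value z_{0.05} = 1.645.
Power = Φ(δ − 1.645) = Φ(0.087) = 0.5347.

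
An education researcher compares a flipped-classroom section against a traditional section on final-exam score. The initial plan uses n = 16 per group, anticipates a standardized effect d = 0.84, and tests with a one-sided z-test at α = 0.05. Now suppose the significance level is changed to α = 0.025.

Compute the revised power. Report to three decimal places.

Power ≈ 0.661

δ = d·√(n/2) = 0.84 × √(16/2) = 2.3759 (unchanged). New critical value: z_{0.025} = 1.960.
Revised power = P(Z > 1.960 − δ) = Φ(0.416) = 0.6613.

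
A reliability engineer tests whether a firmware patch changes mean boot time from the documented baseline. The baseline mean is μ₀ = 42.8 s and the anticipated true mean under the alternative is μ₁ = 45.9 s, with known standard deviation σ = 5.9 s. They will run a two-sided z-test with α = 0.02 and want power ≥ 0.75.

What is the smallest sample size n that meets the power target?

Standardized effect: d = |μ₁ − μ₀| / σ = |45.9 − 42.8| / 5.9 = 0.5254
Set Φ(δ − 2.326) = 0.75; then δ − 2.326 = Φ⁻¹(0.75) = 0.674, giving δ = 3.001.
(For δ > 0 the lower-tail rejection region contributes negligibly to power, so the one-term inversion is standard.)
δ = d·√n ⇒ n = (δ/d)² = (3.001 / 0.5254)² = 32.62.
Round up to the next whole unit.

n = 33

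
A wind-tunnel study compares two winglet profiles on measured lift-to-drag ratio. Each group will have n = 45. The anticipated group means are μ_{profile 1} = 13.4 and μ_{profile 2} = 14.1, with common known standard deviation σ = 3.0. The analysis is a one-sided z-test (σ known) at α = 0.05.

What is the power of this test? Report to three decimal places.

Power ≈ 0.295

Standardized effect: d = |μ_{profile 1} − μ_{profile 2}| / σ = |13.4 − 14.1| / 3.0 = 0.2333
Noncentrality parameter: δ = d·√(n/2) = 0.2333 × √(45/2) = 1.1068
Critical value for a one-sided test at α = 0.05: z_α = 1.645.
Power = P(Z > 1.645 − δ) = Φ(-0.538) = 0.2953.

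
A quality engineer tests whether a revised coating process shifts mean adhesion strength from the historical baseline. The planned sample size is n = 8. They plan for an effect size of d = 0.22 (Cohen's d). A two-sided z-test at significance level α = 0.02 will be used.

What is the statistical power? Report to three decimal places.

Noncentrality parameter: δ = d·√n = 0.22 × √8 = 0.6223
Two-sided α = 0.02 → critical value z_{0.01} = 2.326.
Power = Φ(δ − 2.326) + Φ(−δ − 2.326) = Φ(-1.704) + Φ(-2.949) = 0.0442 + 0.0016 = 0.0458.

Power ≈ 0.046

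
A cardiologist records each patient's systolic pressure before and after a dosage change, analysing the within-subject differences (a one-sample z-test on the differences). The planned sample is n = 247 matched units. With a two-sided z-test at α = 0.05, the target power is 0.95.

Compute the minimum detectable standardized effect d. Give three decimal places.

Need Φ(δ − 1.960) = 0.95, so δ = 1.960 + 1.645 = 3.605.
(The second rejection-region term Φ(−δ − z_{α/2}) is negligible and dropped.)
δ = d·√n ⇒ d = δ/√n = 3.605/√247 = 0.2294.

d ≈ 0.229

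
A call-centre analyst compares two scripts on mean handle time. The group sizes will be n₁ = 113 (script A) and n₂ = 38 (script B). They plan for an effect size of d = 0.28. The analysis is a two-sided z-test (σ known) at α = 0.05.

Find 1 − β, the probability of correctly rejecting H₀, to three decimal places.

Power ≈ 0.321

Noncentrality parameter: δ = d / √(1/n₁ + 1/n₂) = 0.28 / √(1/113 + 1/38) = 1.4931
Two-sided α = 0.05 → critical value z_{0.025} = 1.960.
Power = Φ(δ − 1.960) + Φ(−δ − 1.960) = Φ(-0.467) + Φ(-3.453) = 0.3203 + 0.0003 = 0.3206.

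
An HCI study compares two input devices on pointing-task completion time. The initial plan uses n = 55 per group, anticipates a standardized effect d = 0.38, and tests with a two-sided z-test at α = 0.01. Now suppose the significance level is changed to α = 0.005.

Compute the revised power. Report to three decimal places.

Power ≈ 0.208

δ = d·√(n/2) = 0.38 × √(55/2) = 1.9927 (unchanged). New critical value: z_{0.0025} = 2.807.
Revised power = Φ(δ − 2.807) + Φ(−δ − 2.807) = Φ(-0.814) + Φ(-4.800) = 0.2077 + 0.0000 = 0.2077.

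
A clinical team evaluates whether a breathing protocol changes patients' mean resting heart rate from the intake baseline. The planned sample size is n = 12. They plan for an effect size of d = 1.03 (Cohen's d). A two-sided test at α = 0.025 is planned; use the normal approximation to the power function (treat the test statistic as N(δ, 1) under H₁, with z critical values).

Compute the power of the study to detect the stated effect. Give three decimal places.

Noncentrality parameter: δ = d·√n = 1.03 × √12 = 3.5680
Two-sided α = 0.025 → critical value z_{0.0125} = 2.241.
Power = Φ(δ − 2.241) + Φ(−δ − 2.241) = Φ(1.327) + Φ(-5.809) = 0.9077 + 0.0000 = 0.9077.

Power ≈ 0.908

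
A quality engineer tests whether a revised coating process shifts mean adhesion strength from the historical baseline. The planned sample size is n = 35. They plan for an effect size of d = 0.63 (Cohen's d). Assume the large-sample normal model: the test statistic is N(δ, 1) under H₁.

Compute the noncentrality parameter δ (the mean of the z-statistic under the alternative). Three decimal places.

δ ≈ 3.727

δ = d·√n = 0.63 × √35 = 3.7271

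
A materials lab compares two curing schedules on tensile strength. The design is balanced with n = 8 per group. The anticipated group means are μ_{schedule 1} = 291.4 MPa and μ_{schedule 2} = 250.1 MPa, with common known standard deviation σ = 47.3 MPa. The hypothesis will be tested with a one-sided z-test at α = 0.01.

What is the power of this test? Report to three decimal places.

Standardized effect: d = |μ_{schedule 1} − μ_{schedule 2}| / σ = |291.4 − 250.1| / 47.3 = 0.8732
Noncentrality parameter: δ = d·√(n/2) = 0.8732 × √(8/2) = 1.7463
One-sided α = 0.01 → critical value z_{0.01} = 2.326.
Power = P(Z > 2.326 − δ) = Φ(-0.580) = 0.2809.

Power ≈ 0.281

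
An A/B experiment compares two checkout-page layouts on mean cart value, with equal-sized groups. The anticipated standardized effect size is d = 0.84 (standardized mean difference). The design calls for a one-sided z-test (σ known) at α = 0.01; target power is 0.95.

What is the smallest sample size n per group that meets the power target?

n = 45 per group

Set Φ(δ − 2.326) = 0.95; then δ − 2.326 = Φ⁻¹(0.95) = 1.645, giving δ = 3.971.
δ = d·√(n/2) ⇒ n = 2(δ/d)² = 2 × (3.971 / 0.84)² = 44.70.
Rounding up, n = 45 per group.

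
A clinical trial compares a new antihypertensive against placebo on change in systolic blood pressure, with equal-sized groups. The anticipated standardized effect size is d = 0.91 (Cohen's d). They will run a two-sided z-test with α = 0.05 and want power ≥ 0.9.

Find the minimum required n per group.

n = 26 per group

For power 0.9 need Φ(δ − z_{0.025}) = 0.9, so δ = z_{0.025} + z_{0.10} = 1.960 + 1.282 = 3.242.
(For δ > 0 the lower-tail rejection region contributes negligibly to power, so the one-term inversion is standard.)
δ = d·√(n/2) ⇒ n = 2(δ/d)² = 2 × (3.242 / 0.91)² = 25.38.
Round up to the next whole unit.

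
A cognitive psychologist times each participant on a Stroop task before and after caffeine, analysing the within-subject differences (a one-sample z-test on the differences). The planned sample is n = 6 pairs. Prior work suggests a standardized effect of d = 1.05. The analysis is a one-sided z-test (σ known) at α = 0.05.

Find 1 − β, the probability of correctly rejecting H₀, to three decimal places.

Power ≈ 0.823

Noncentrality parameter: δ = d·√n = 1.05 × √6 = 2.5720
Critical value for a one-sided test at α = 0.05: z_α = 1.645.
Power = P(Z > 1.645 − δ) = Φ(0.927) = 0.8231.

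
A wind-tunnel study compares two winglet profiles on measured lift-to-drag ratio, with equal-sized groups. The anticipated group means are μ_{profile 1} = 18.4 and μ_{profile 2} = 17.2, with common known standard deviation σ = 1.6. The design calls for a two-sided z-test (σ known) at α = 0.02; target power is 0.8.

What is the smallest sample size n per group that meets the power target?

n = 36 per group

Standardized effect: d = |μ_{profile 1} − μ_{profile 2}| / σ = |18.4 − 17.2| / 1.6 = 0.7500
Set Φ(δ − 2.326) = 0.8; then δ − 2.326 = Φ⁻¹(0.8) = 0.842, giving δ = 3.168.
(Ignoring the negligible lower-tail rejection probability gives the usual closed-form inversion.)
δ = d·√(n/2) ⇒ n = 2(δ/d)² = 2 × (3.168 / 0.7500)² = 35.68.
Round up to the next whole unit.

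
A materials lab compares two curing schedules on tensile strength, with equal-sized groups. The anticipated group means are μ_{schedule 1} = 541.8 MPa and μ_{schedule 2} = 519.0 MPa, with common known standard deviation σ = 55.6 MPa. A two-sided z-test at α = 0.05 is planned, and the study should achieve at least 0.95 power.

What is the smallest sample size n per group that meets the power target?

Standardized effect: d = |μ_{schedule 1} − μ_{schedule 2}| / σ = |541.8 − 519.0| / 55.6 = 0.4101
For power 0.95 need Φ(δ − z_{0.025}) = 0.95, so δ = z_{0.025} + z_{0.05} = 1.960 + 1.645 = 3.605.
(The Φ(−δ − z_{α/2}) term is vanishingly small for δ > 0 and is dropped in the standard sample-size formula.)
δ = d·√(n/2) ⇒ n = 2(δ/d)² = 2 × (3.605 / 0.4101)² = 154.55.
Rounding up, n = 155 per group.

n = 155 per group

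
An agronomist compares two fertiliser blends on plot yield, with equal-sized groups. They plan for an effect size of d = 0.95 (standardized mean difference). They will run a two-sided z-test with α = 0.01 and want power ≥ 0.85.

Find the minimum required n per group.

For power 0.85 need Φ(δ − z_{0.005}) = 0.85, so δ = z_{0.005} + z_{0.15} = 2.576 + 1.036 = 3.612.
(Ignoring the negligible lower-tail rejection probability gives the usual closed-form inversion.)
δ = d·√(n/2) ⇒ n = 2(δ/d)² = 2 × (3.612 / 0.95)² = 28.92.
Rounding up, n = 29 per group.

n = 29 per group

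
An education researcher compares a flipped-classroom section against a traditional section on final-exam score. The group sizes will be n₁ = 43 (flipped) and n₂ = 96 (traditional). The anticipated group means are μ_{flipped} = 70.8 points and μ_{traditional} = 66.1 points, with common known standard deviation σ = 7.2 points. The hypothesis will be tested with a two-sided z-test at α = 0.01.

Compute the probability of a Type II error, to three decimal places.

β ≈ 0.163

Standardized effect: d = |μ_{flipped} − μ_{traditional}| / σ = |70.8 − 66.1| / 7.2 = 0.6528
Noncentrality parameter: δ = d / √(1/n₁ + 1/n₂) = 0.6528 / √(1/43 + 1/96) = 3.5574
Two-sided α = 0.01 → critical value z_{0.005} = 2.576.
Power = Φ(δ − 2.576) + Φ(−δ − 2.576) = Φ(0.982) + Φ(-6.133) = 0.8368 + 0.0000 = 0.8368.
Type II error: β = 1 − power = 1 − 0.8368 = 0.1632.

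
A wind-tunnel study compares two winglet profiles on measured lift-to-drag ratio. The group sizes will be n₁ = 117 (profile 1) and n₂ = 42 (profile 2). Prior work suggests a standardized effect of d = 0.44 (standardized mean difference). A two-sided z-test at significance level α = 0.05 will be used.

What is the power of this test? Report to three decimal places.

Power ≈ 0.687

Noncentrality parameter: δ = d / √(1/n₁ + 1/n₂) = 0.44 / √(1/117 + 1/42) = 2.4461
Two-sided α = 0.05 → critical value z_{0.025} = 1.960.
Power = Φ(δ − 1.960) + Φ(−δ − 1.960) = Φ(0.486) + Φ(-4.406) = 0.6866 + 0.0000 = 0.6866.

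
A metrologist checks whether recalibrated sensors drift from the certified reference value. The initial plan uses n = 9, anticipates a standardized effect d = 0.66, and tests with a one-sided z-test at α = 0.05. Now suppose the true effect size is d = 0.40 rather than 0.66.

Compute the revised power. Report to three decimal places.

With d = 0.40: δ = d·√n = 0.40 × √9 = 1.2000. Critical value z_{0.05} = 1.645.
Revised power = Φ(δ − 1.645) = Φ(-0.445) = 0.3282.

Power ≈ 0.328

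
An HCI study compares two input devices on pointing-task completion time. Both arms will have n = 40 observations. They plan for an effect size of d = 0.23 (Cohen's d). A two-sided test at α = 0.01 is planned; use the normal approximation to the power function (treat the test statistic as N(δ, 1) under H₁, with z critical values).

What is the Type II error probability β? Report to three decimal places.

Noncentrality parameter: δ = d·√(n/2) = 0.23 × √(40/2) = 1.0286
Two-sided α = 0.01 → critical value z_{0.005} = 2.576.
Power = Φ(δ − 2.576) + Φ(−δ − 2.576) = Φ(-1.547) + Φ(-3.604) = 0.0609 + 0.0002 = 0.0611.
Type II error: β = 1 − power = 1 − 0.0611 = 0.9389.

β ≈ 0.939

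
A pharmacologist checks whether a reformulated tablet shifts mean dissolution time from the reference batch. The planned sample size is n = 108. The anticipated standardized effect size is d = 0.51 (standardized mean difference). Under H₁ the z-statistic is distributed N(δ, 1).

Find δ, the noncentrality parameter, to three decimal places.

The noncentrality parameter scales effect size by the design's sample-size factor: δ = d·√n = 0.51 × √108 = 5.3001

δ ≈ 5.300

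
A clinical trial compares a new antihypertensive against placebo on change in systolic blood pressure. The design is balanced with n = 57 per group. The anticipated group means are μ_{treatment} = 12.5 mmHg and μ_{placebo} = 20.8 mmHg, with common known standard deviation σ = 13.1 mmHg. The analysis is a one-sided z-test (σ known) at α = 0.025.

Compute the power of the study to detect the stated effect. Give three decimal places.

Power ≈ 0.923

Standardized effect: d = |μ_{treatment} − μ_{placebo}| / σ = |12.5 − 20.8| / 13.1 = 0.6336
Noncentrality parameter: δ = d·√(n/2) = 0.6336 × √(57/2) = 3.3824
One-sided α = 0.025 → critical value z_{0.025} = 1.960.
Power = Φ(δ − 1.960) = Φ(1.422) = 0.9226.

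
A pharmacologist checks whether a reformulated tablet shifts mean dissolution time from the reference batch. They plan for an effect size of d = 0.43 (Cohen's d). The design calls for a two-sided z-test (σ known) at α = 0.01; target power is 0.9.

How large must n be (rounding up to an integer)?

Set Φ(δ − 2.576) = 0.9; then δ − 2.576 = Φ⁻¹(0.9) = 1.282, giving δ = 3.857.
(Ignoring the negligible lower-tail rejection probability gives the usual closed-form inversion.)
δ = d·√n ⇒ n = (δ/d)² = (3.857 / 0.43)² = 80.47.
Round up to the next whole unit.

n = 81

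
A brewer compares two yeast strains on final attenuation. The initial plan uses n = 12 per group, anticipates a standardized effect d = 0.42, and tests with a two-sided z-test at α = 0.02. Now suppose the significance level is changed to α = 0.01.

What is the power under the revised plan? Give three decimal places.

Power ≈ 0.061

δ = d·√(n/2) = 0.42 × √(12/2) = 1.0288 (unchanged). New critical value: z_{0.005} = 2.576.
Revised power = Φ(δ − 2.576) + Φ(−δ − 2.576) = Φ(-1.547) + Φ(-3.605) = 0.0609 + 0.0002 = 0.0611.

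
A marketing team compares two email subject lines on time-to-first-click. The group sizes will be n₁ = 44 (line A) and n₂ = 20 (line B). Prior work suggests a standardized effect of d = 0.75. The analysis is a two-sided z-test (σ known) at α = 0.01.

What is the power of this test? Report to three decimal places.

Power ≈ 0.581

Noncentrality parameter: δ = d / √(1/n₁ + 1/n₂) = 0.75 / √(1/44 + 1/20) = 2.7811
Critical value for a two-sided test at α = 0.01: z_{α/2} = 2.576.
Power = Φ(δ − 2.576) + Φ(−δ − 2.576) = Φ(0.205) + Φ(-5.357) = 0.5813 + 0.0000 = 0.5813.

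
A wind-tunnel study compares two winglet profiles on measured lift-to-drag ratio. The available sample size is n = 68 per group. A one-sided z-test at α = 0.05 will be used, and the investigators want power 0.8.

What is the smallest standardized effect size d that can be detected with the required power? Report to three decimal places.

d ≈ 0.426

Required noncentrality: δ = z_{0.05} + z_{0.20} = 1.645 + 0.842 = 2.486.
δ = d·√(n/2) ⇒ d = δ/√(n/2) = 2.486/√(68/2) = 0.4264.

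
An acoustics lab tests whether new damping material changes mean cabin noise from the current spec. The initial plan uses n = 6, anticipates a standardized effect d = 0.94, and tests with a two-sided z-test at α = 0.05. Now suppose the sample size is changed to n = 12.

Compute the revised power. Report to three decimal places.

With n = 12: δ = d·√n = 0.94 × √12 = 3.2563. Critical value z_{0.025} = 1.960.
Revised power = Φ(δ − 1.960) + Φ(−δ − 1.960) = Φ(1.296) + Φ(-5.216) = 0.9026 + 0.0000 = 0.9026.

Power ≈ 0.903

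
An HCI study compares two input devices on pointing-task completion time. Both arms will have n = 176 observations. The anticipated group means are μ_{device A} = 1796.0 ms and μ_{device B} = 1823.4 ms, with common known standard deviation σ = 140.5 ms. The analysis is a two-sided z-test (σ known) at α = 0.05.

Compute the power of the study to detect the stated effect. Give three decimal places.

Standardized effect: d = |μ_{device A} − μ_{device B}| / σ = |1796.0 − 1823.4| / 140.5 = 0.1950
Noncentrality parameter: δ = d·√(n/2) = 0.1950 × √(176/2) = 1.8294
Two-sided α = 0.05 → critical value z_{0.025} = 1.960.
Power = Φ(δ − 1.960) + Φ(−δ − 1.960) = Φ(-0.131) + Φ(-3.789) = 0.4481 + 0.0001 = 0.4481.

Power ≈ 0.448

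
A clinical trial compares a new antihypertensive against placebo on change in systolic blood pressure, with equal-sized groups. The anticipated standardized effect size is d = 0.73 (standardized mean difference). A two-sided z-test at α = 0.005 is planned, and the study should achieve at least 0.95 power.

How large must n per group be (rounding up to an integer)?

Set Φ(δ − 2.807) = 0.95; then δ − 2.807 = Φ⁻¹(0.95) = 1.645, giving δ = 4.452.
(The Φ(−δ − z_{α/2}) term is vanishingly small for δ > 0 and is dropped in the standard sample-size formula.)
δ = d·√(n/2) ⇒ n = 2(δ/d)² = 2 × (4.452 / 0.73)² = 74.38.
Rounding up, n = 75 per group.

n = 75 per group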